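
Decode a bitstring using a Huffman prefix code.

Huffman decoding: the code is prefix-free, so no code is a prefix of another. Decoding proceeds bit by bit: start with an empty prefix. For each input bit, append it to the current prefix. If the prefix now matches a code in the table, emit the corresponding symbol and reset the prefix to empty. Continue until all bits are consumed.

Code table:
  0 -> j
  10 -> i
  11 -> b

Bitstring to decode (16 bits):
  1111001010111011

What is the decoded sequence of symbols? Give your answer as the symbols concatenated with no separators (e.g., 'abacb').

Answer: bbjjiibib

Derivation:
Bit 0: prefix='1' (no match yet)
Bit 1: prefix='11' -> emit 'b', reset
Bit 2: prefix='1' (no match yet)
Bit 3: prefix='11' -> emit 'b', reset
Bit 4: prefix='0' -> emit 'j', reset
Bit 5: prefix='0' -> emit 'j', reset
Bit 6: prefix='1' (no match yet)
Bit 7: prefix='10' -> emit 'i', reset
Bit 8: prefix='1' (no match yet)
Bit 9: prefix='10' -> emit 'i', reset
Bit 10: prefix='1' (no match yet)
Bit 11: prefix='11' -> emit 'b', reset
Bit 12: prefix='1' (no match yet)
Bit 13: prefix='10' -> emit 'i', reset
Bit 14: prefix='1' (no match yet)
Bit 15: prefix='11' -> emit 'b', reset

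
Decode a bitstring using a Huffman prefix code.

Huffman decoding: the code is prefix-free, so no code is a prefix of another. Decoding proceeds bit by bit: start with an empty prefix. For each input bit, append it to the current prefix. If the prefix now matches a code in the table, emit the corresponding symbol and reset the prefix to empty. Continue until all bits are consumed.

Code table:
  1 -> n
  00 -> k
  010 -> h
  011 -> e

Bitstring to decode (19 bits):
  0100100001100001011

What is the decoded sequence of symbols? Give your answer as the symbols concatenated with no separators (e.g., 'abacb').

Bit 0: prefix='0' (no match yet)
Bit 1: prefix='01' (no match yet)
Bit 2: prefix='010' -> emit 'h', reset
Bit 3: prefix='0' (no match yet)
Bit 4: prefix='01' (no match yet)
Bit 5: prefix='010' -> emit 'h', reset
Bit 6: prefix='0' (no match yet)
Bit 7: prefix='00' -> emit 'k', reset
Bit 8: prefix='0' (no match yet)
Bit 9: prefix='01' (no match yet)
Bit 10: prefix='011' -> emit 'e', reset
Bit 11: prefix='0' (no match yet)
Bit 12: prefix='00' -> emit 'k', reset
Bit 13: prefix='0' (no match yet)
Bit 14: prefix='00' -> emit 'k', reset
Bit 15: prefix='1' -> emit 'n', reset
Bit 16: prefix='0' (no match yet)
Bit 17: prefix='01' (no match yet)
Bit 18: prefix='011' -> emit 'e', reset

Answer: hhkekkne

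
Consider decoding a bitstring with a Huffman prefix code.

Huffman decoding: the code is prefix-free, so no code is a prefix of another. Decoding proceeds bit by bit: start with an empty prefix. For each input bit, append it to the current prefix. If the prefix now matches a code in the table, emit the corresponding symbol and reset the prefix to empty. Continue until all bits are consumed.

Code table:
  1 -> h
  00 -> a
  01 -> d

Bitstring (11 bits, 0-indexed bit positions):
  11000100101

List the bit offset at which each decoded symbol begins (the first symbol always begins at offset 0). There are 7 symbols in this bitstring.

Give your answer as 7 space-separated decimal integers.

Bit 0: prefix='1' -> emit 'h', reset
Bit 1: prefix='1' -> emit 'h', reset
Bit 2: prefix='0' (no match yet)
Bit 3: prefix='00' -> emit 'a', reset
Bit 4: prefix='0' (no match yet)
Bit 5: prefix='01' -> emit 'd', reset
Bit 6: prefix='0' (no match yet)
Bit 7: prefix='00' -> emit 'a', reset
Bit 8: prefix='1' -> emit 'h', reset
Bit 9: prefix='0' (no match yet)
Bit 10: prefix='01' -> emit 'd', reset

Answer: 0 1 2 4 6 8 9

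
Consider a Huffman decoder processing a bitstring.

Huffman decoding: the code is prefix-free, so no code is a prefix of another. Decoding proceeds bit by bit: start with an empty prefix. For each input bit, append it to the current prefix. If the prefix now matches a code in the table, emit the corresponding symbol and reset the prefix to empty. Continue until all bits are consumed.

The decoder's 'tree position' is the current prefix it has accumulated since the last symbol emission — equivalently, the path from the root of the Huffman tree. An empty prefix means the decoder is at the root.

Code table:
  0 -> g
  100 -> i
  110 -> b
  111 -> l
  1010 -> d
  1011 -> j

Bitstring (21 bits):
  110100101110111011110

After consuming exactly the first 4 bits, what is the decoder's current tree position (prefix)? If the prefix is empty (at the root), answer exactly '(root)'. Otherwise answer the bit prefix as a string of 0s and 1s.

Bit 0: prefix='1' (no match yet)
Bit 1: prefix='11' (no match yet)
Bit 2: prefix='110' -> emit 'b', reset
Bit 3: prefix='1' (no match yet)

Answer: 1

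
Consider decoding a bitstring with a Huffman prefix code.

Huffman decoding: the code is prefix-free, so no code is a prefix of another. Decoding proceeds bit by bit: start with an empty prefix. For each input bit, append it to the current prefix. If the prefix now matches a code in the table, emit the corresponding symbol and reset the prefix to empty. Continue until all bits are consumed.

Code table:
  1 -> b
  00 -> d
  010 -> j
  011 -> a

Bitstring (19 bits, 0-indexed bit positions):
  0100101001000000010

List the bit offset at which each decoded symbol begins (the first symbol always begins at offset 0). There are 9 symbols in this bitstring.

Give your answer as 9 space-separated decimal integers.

Answer: 0 3 6 7 9 10 12 14 16

Derivation:
Bit 0: prefix='0' (no match yet)
Bit 1: prefix='01' (no match yet)
Bit 2: prefix='010' -> emit 'j', reset
Bit 3: prefix='0' (no match yet)
Bit 4: prefix='01' (no match yet)
Bit 5: prefix='010' -> emit 'j', reset
Bit 6: prefix='1' -> emit 'b', reset
Bit 7: prefix='0' (no match yet)
Bit 8: prefix='00' -> emit 'd', reset
Bit 9: prefix='1' -> emit 'b', reset
Bit 10: prefix='0' (no match yet)
Bit 11: prefix='00' -> emit 'd', reset
Bit 12: prefix='0' (no match yet)
Bit 13: prefix='00' -> emit 'd', reset
Bit 14: prefix='0' (no match yet)
Bit 15: prefix='00' -> emit 'd', reset
Bit 16: prefix='0' (no match yet)
Bit 17: prefix='01' (no match yet)
Bit 18: prefix='010' -> emit 'j', reset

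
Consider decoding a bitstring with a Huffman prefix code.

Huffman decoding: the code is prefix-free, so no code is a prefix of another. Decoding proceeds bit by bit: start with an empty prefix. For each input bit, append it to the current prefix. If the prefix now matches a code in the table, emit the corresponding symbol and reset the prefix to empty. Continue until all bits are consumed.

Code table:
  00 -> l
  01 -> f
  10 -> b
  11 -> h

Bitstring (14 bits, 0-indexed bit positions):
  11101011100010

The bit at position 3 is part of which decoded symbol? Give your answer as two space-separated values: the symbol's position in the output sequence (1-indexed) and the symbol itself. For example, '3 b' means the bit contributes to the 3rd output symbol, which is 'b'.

Bit 0: prefix='1' (no match yet)
Bit 1: prefix='11' -> emit 'h', reset
Bit 2: prefix='1' (no match yet)
Bit 3: prefix='10' -> emit 'b', reset
Bit 4: prefix='1' (no match yet)
Bit 5: prefix='10' -> emit 'b', reset
Bit 6: prefix='1' (no match yet)
Bit 7: prefix='11' -> emit 'h', reset

Answer: 2 b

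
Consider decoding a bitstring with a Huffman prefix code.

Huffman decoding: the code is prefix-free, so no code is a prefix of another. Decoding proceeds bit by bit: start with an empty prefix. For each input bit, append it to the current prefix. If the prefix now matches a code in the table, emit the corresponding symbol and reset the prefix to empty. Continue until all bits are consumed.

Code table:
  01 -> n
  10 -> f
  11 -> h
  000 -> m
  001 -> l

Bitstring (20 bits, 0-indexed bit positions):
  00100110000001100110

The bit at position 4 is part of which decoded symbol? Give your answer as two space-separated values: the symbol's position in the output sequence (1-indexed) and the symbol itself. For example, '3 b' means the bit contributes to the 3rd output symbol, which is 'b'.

Bit 0: prefix='0' (no match yet)
Bit 1: prefix='00' (no match yet)
Bit 2: prefix='001' -> emit 'l', reset
Bit 3: prefix='0' (no match yet)
Bit 4: prefix='00' (no match yet)
Bit 5: prefix='001' -> emit 'l', reset
Bit 6: prefix='1' (no match yet)
Bit 7: prefix='10' -> emit 'f', reset
Bit 8: prefix='0' (no match yet)

Answer: 2 l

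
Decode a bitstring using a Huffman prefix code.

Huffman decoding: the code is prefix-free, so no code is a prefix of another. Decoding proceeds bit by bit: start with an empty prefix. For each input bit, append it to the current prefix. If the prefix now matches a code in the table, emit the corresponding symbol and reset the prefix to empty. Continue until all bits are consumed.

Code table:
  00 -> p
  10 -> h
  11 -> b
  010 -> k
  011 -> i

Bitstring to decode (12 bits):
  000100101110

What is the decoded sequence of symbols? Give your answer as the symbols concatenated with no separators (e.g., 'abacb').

Answer: pkkbh

Derivation:
Bit 0: prefix='0' (no match yet)
Bit 1: prefix='00' -> emit 'p', reset
Bit 2: prefix='0' (no match yet)
Bit 3: prefix='01' (no match yet)
Bit 4: prefix='010' -> emit 'k', reset
Bit 5: prefix='0' (no match yet)
Bit 6: prefix='01' (no match yet)
Bit 7: prefix='010' -> emit 'k', reset
Bit 8: prefix='1' (no match yet)
Bit 9: prefix='11' -> emit 'b', reset
Bit 10: prefix='1' (no match yet)
Bit 11: prefix='10' -> emit 'h', reset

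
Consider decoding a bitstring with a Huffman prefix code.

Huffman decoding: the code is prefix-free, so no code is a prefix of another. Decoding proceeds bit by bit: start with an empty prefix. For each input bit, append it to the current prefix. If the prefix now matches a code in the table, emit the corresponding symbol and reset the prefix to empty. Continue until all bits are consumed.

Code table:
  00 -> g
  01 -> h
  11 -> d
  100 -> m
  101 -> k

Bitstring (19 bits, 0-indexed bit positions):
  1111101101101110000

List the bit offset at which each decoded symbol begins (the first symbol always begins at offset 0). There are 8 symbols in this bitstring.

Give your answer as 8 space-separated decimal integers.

Bit 0: prefix='1' (no match yet)
Bit 1: prefix='11' -> emit 'd', reset
Bit 2: prefix='1' (no match yet)
Bit 3: prefix='11' -> emit 'd', reset
Bit 4: prefix='1' (no match yet)
Bit 5: prefix='10' (no match yet)
Bit 6: prefix='101' -> emit 'k', reset
Bit 7: prefix='1' (no match yet)
Bit 8: prefix='10' (no match yet)
Bit 9: prefix='101' -> emit 'k', reset
Bit 10: prefix='1' (no match yet)
Bit 11: prefix='10' (no match yet)
Bit 12: prefix='101' -> emit 'k', reset
Bit 13: prefix='1' (no match yet)
Bit 14: prefix='11' -> emit 'd', reset
Bit 15: prefix='0' (no match yet)
Bit 16: prefix='00' -> emit 'g', reset
Bit 17: prefix='0' (no match yet)
Bit 18: prefix='00' -> emit 'g', reset

Answer: 0 2 4 7 10 13 15 17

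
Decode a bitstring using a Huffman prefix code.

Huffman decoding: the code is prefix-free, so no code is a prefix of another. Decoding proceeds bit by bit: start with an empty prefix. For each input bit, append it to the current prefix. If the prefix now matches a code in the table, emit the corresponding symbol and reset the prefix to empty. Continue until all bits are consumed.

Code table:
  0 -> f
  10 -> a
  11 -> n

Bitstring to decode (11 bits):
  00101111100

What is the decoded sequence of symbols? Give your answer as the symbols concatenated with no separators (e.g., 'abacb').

Bit 0: prefix='0' -> emit 'f', reset
Bit 1: prefix='0' -> emit 'f', reset
Bit 2: prefix='1' (no match yet)
Bit 3: prefix='10' -> emit 'a', reset
Bit 4: prefix='1' (no match yet)
Bit 5: prefix='11' -> emit 'n', reset
Bit 6: prefix='1' (no match yet)
Bit 7: prefix='11' -> emit 'n', reset
Bit 8: prefix='1' (no match yet)
Bit 9: prefix='10' -> emit 'a', reset
Bit 10: prefix='0' -> emit 'f', reset

Answer: ffannaf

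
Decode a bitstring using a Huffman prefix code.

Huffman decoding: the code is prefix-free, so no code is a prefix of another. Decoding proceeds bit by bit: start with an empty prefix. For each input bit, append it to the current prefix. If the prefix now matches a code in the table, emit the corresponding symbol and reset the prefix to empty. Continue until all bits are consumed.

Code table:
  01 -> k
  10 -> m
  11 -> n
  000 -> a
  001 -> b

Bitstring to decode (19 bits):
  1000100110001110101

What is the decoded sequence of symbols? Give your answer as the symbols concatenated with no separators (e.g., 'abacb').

Bit 0: prefix='1' (no match yet)
Bit 1: prefix='10' -> emit 'm', reset
Bit 2: prefix='0' (no match yet)
Bit 3: prefix='00' (no match yet)
Bit 4: prefix='001' -> emit 'b', reset
Bit 5: prefix='0' (no match yet)
Bit 6: prefix='00' (no match yet)
Bit 7: prefix='001' -> emit 'b', reset
Bit 8: prefix='1' (no match yet)
Bit 9: prefix='10' -> emit 'm', reset
Bit 10: prefix='0' (no match yet)
Bit 11: prefix='00' (no match yet)
Bit 12: prefix='001' -> emit 'b', reset
Bit 13: prefix='1' (no match yet)
Bit 14: prefix='11' -> emit 'n', reset
Bit 15: prefix='0' (no match yet)
Bit 16: prefix='01' -> emit 'k', reset
Bit 17: prefix='0' (no match yet)
Bit 18: prefix='01' -> emit 'k', reset

Answer: mbbmbnkk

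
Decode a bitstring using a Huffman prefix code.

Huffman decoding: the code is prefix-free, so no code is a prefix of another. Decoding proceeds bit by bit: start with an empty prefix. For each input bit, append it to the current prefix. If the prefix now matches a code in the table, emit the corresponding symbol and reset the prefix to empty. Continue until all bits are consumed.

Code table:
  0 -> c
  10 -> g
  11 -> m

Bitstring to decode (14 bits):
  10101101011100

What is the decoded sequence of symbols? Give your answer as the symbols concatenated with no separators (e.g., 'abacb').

Bit 0: prefix='1' (no match yet)
Bit 1: prefix='10' -> emit 'g', reset
Bit 2: prefix='1' (no match yet)
Bit 3: prefix='10' -> emit 'g', reset
Bit 4: prefix='1' (no match yet)
Bit 5: prefix='11' -> emit 'm', reset
Bit 6: prefix='0' -> emit 'c', reset
Bit 7: prefix='1' (no match yet)
Bit 8: prefix='10' -> emit 'g', reset
Bit 9: prefix='1' (no match yet)
Bit 10: prefix='11' -> emit 'm', reset
Bit 11: prefix='1' (no match yet)
Bit 12: prefix='10' -> emit 'g', reset
Bit 13: prefix='0' -> emit 'c', reset

Answer: ggmcgmgc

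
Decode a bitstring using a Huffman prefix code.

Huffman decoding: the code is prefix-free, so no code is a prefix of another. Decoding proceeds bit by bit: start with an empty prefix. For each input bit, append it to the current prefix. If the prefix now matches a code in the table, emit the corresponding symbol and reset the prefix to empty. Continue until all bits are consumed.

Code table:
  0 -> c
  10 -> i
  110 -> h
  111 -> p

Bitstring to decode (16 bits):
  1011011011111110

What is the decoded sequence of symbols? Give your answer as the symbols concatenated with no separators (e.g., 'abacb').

Bit 0: prefix='1' (no match yet)
Bit 1: prefix='10' -> emit 'i', reset
Bit 2: prefix='1' (no match yet)
Bit 3: prefix='11' (no match yet)
Bit 4: prefix='110' -> emit 'h', reset
Bit 5: prefix='1' (no match yet)
Bit 6: prefix='11' (no match yet)
Bit 7: prefix='110' -> emit 'h', reset
Bit 8: prefix='1' (no match yet)
Bit 9: prefix='11' (no match yet)
Bit 10: prefix='111' -> emit 'p', reset
Bit 11: prefix='1' (no match yet)
Bit 12: prefix='11' (no match yet)
Bit 13: prefix='111' -> emit 'p', reset
Bit 14: prefix='1' (no match yet)
Bit 15: prefix='10' -> emit 'i', reset

Answer: ihhppi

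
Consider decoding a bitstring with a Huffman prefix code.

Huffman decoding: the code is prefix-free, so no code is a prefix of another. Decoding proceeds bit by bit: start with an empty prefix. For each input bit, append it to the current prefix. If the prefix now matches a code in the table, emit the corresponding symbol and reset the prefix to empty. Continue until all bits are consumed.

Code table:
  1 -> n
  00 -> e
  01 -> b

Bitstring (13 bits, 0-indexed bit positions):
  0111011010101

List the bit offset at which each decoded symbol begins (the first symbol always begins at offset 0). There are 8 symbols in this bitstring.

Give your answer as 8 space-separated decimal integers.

Bit 0: prefix='0' (no match yet)
Bit 1: prefix='01' -> emit 'b', reset
Bit 2: prefix='1' -> emit 'n', reset
Bit 3: prefix='1' -> emit 'n', reset
Bit 4: prefix='0' (no match yet)
Bit 5: prefix='01' -> emit 'b', reset
Bit 6: prefix='1' -> emit 'n', reset
Bit 7: prefix='0' (no match yet)
Bit 8: prefix='01' -> emit 'b', reset
Bit 9: prefix='0' (no match yet)
Bit 10: prefix='01' -> emit 'b', reset
Bit 11: prefix='0' (no match yet)
Bit 12: prefix='01' -> emit 'b', reset

Answer: 0 2 3 4 6 7 9 11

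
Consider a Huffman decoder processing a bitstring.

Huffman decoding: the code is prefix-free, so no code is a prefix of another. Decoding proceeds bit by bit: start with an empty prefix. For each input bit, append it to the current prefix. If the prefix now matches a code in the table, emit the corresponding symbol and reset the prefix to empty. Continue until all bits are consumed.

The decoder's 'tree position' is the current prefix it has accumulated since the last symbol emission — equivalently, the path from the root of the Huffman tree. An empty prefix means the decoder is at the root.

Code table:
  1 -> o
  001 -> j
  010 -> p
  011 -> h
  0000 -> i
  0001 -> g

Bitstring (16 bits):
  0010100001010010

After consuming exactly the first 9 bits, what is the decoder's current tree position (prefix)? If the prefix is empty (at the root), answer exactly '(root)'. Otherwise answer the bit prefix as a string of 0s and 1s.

Answer: 000

Derivation:
Bit 0: prefix='0' (no match yet)
Bit 1: prefix='00' (no match yet)
Bit 2: prefix='001' -> emit 'j', reset
Bit 3: prefix='0' (no match yet)
Bit 4: prefix='01' (no match yet)
Bit 5: prefix='010' -> emit 'p', reset
Bit 6: prefix='0' (no match yet)
Bit 7: prefix='00' (no match yet)
Bit 8: prefix='000' (no match yet)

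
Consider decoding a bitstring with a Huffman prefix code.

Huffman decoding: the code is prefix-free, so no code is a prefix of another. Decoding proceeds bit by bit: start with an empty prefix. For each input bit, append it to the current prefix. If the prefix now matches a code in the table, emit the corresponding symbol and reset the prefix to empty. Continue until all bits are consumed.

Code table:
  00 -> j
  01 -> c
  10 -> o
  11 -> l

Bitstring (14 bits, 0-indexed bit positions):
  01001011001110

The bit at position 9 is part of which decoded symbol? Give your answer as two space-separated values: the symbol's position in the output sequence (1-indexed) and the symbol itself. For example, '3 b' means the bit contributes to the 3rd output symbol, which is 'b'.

Answer: 5 j

Derivation:
Bit 0: prefix='0' (no match yet)
Bit 1: prefix='01' -> emit 'c', reset
Bit 2: prefix='0' (no match yet)
Bit 3: prefix='00' -> emit 'j', reset
Bit 4: prefix='1' (no match yet)
Bit 5: prefix='10' -> emit 'o', reset
Bit 6: prefix='1' (no match yet)
Bit 7: prefix='11' -> emit 'l', reset
Bit 8: prefix='0' (no match yet)
Bit 9: prefix='00' -> emit 'j', reset
Bit 10: prefix='1' (no match yet)
Bit 11: prefix='11' -> emit 'l', reset
Bit 12: prefix='1' (no match yet)
Bit 13: prefix='10' -> emit 'o', reset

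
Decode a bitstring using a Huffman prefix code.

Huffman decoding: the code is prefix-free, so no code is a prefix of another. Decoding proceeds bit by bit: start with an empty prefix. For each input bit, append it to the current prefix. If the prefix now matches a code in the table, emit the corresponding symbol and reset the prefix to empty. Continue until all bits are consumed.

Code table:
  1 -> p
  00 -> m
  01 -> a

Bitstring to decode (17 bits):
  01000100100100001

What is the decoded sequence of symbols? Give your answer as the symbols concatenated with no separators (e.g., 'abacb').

Bit 0: prefix='0' (no match yet)
Bit 1: prefix='01' -> emit 'a', reset
Bit 2: prefix='0' (no match yet)
Bit 3: prefix='00' -> emit 'm', reset
Bit 4: prefix='0' (no match yet)
Bit 5: prefix='01' -> emit 'a', reset
Bit 6: prefix='0' (no match yet)
Bit 7: prefix='00' -> emit 'm', reset
Bit 8: prefix='1' -> emit 'p', reset
Bit 9: prefix='0' (no match yet)
Bit 10: prefix='00' -> emit 'm', reset
Bit 11: prefix='1' -> emit 'p', reset
Bit 12: prefix='0' (no match yet)
Bit 13: prefix='00' -> emit 'm', reset
Bit 14: prefix='0' (no match yet)
Bit 15: prefix='00' -> emit 'm', reset
Bit 16: prefix='1' -> emit 'p', reset

Answer: amampmpmmp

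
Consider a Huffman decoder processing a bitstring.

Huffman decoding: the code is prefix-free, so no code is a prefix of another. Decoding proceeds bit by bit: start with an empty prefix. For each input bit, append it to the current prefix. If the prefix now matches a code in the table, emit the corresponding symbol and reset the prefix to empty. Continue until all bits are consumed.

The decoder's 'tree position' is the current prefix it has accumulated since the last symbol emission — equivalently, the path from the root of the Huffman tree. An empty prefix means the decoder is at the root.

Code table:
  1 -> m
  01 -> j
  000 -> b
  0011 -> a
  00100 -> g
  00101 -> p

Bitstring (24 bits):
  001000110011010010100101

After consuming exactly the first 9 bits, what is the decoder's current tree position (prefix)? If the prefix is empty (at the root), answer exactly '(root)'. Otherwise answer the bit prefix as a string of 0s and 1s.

Answer: 0

Derivation:
Bit 0: prefix='0' (no match yet)
Bit 1: prefix='00' (no match yet)
Bit 2: prefix='001' (no match yet)
Bit 3: prefix='0010' (no match yet)
Bit 4: prefix='00100' -> emit 'g', reset
Bit 5: prefix='0' (no match yet)
Bit 6: prefix='01' -> emit 'j', reset
Bit 7: prefix='1' -> emit 'm', reset
Bit 8: prefix='0' (no match yet)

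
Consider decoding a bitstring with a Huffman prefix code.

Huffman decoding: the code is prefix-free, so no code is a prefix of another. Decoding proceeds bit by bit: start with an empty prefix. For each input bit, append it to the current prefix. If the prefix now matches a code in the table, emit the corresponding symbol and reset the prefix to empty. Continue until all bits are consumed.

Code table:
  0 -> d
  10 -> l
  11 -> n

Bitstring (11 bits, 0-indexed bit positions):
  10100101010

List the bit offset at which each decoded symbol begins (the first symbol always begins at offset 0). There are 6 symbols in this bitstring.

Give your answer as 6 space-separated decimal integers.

Bit 0: prefix='1' (no match yet)
Bit 1: prefix='10' -> emit 'l', reset
Bit 2: prefix='1' (no match yet)
Bit 3: prefix='10' -> emit 'l', reset
Bit 4: prefix='0' -> emit 'd', reset
Bit 5: prefix='1' (no match yet)
Bit 6: prefix='10' -> emit 'l', reset
Bit 7: prefix='1' (no match yet)
Bit 8: prefix='10' -> emit 'l', reset
Bit 9: prefix='1' (no match yet)
Bit 10: prefix='10' -> emit 'l', reset

Answer: 0 2 4 5 7 9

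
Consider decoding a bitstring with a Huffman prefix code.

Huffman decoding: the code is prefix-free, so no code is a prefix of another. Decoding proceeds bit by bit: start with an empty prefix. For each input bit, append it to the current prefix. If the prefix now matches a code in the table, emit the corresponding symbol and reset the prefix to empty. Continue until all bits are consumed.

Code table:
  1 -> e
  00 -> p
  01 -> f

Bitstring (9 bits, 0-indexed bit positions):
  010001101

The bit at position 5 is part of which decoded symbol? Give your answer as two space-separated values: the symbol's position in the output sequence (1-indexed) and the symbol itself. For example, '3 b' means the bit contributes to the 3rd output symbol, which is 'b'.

Bit 0: prefix='0' (no match yet)
Bit 1: prefix='01' -> emit 'f', reset
Bit 2: prefix='0' (no match yet)
Bit 3: prefix='00' -> emit 'p', reset
Bit 4: prefix='0' (no match yet)
Bit 5: prefix='01' -> emit 'f', reset
Bit 6: prefix='1' -> emit 'e', reset
Bit 7: prefix='0' (no match yet)
Bit 8: prefix='01' -> emit 'f', reset

Answer: 3 f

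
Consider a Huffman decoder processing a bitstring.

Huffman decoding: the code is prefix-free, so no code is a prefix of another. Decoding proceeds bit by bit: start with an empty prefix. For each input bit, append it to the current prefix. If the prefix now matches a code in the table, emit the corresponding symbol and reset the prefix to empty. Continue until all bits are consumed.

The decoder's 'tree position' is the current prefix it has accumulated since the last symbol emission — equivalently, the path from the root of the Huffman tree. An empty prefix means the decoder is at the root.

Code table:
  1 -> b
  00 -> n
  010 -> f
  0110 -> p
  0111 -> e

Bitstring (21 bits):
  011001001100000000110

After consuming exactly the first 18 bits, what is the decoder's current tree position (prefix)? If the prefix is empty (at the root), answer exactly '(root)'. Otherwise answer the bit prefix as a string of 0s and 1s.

Bit 0: prefix='0' (no match yet)
Bit 1: prefix='01' (no match yet)
Bit 2: prefix='011' (no match yet)
Bit 3: prefix='0110' -> emit 'p', reset
Bit 4: prefix='0' (no match yet)
Bit 5: prefix='01' (no match yet)
Bit 6: prefix='010' -> emit 'f', reset
Bit 7: prefix='0' (no match yet)
Bit 8: prefix='01' (no match yet)
Bit 9: prefix='011' (no match yet)
Bit 10: prefix='0110' -> emit 'p', reset
Bit 11: prefix='0' (no match yet)
Bit 12: prefix='00' -> emit 'n', reset
Bit 13: prefix='0' (no match yet)
Bit 14: prefix='00' -> emit 'n', reset
Bit 15: prefix='0' (no match yet)
Bit 16: prefix='00' -> emit 'n', reset
Bit 17: prefix='0' (no match yet)

Answer: 0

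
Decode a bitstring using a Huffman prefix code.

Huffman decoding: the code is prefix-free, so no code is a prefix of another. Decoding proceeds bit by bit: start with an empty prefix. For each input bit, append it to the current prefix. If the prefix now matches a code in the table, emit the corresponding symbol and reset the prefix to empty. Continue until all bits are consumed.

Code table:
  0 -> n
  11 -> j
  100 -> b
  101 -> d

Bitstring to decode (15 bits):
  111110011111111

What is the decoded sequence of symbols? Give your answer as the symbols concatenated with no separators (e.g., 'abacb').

Bit 0: prefix='1' (no match yet)
Bit 1: prefix='11' -> emit 'j', reset
Bit 2: prefix='1' (no match yet)
Bit 3: prefix='11' -> emit 'j', reset
Bit 4: prefix='1' (no match yet)
Bit 5: prefix='10' (no match yet)
Bit 6: prefix='100' -> emit 'b', reset
Bit 7: prefix='1' (no match yet)
Bit 8: prefix='11' -> emit 'j', reset
Bit 9: prefix='1' (no match yet)
Bit 10: prefix='11' -> emit 'j', reset
Bit 11: prefix='1' (no match yet)
Bit 12: prefix='11' -> emit 'j', reset
Bit 13: prefix='1' (no match yet)
Bit 14: prefix='11' -> emit 'j', reset

Answer: jjbjjjj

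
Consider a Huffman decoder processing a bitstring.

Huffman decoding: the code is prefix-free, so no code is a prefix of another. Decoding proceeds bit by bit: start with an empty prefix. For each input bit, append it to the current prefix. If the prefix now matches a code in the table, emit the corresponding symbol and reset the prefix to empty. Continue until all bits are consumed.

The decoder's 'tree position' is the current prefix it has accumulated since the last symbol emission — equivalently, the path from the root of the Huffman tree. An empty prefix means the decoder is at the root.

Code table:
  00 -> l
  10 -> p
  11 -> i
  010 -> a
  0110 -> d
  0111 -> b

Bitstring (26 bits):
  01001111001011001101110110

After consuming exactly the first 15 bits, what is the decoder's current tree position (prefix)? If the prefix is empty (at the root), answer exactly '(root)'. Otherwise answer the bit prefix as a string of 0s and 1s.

Bit 0: prefix='0' (no match yet)
Bit 1: prefix='01' (no match yet)
Bit 2: prefix='010' -> emit 'a', reset
Bit 3: prefix='0' (no match yet)
Bit 4: prefix='01' (no match yet)
Bit 5: prefix='011' (no match yet)
Bit 6: prefix='0111' -> emit 'b', reset
Bit 7: prefix='1' (no match yet)
Bit 8: prefix='10' -> emit 'p', reset
Bit 9: prefix='0' (no match yet)
Bit 10: prefix='01' (no match yet)
Bit 11: prefix='010' -> emit 'a', reset
Bit 12: prefix='1' (no match yet)
Bit 13: prefix='11' -> emit 'i', reset
Bit 14: prefix='0' (no match yet)

Answer: 0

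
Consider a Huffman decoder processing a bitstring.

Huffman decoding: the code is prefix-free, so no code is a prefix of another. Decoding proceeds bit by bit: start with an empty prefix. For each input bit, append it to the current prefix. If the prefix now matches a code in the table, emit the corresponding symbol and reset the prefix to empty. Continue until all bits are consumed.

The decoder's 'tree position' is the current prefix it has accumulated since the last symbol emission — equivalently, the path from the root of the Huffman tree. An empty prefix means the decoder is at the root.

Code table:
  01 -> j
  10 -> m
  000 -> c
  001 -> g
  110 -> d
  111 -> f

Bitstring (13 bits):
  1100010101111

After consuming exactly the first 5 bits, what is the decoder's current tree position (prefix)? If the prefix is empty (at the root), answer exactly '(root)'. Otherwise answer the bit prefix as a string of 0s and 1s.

Answer: 00

Derivation:
Bit 0: prefix='1' (no match yet)
Bit 1: prefix='11' (no match yet)
Bit 2: prefix='110' -> emit 'd', reset
Bit 3: prefix='0' (no match yet)
Bit 4: prefix='00' (no match yet)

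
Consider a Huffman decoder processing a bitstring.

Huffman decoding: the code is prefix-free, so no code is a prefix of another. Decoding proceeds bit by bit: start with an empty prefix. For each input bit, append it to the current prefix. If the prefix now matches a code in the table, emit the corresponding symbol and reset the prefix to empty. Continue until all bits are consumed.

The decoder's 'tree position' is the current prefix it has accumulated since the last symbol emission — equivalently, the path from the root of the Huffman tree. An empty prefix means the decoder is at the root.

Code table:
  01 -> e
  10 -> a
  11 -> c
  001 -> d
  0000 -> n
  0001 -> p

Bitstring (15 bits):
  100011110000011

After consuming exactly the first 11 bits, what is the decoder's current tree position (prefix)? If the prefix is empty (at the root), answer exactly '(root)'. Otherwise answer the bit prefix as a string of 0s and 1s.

Bit 0: prefix='1' (no match yet)
Bit 1: prefix='10' -> emit 'a', reset
Bit 2: prefix='0' (no match yet)
Bit 3: prefix='00' (no match yet)
Bit 4: prefix='001' -> emit 'd', reset
Bit 5: prefix='1' (no match yet)
Bit 6: prefix='11' -> emit 'c', reset
Bit 7: prefix='1' (no match yet)
Bit 8: prefix='10' -> emit 'a', reset
Bit 9: prefix='0' (no match yet)
Bit 10: prefix='00' (no match yet)

Answer: 00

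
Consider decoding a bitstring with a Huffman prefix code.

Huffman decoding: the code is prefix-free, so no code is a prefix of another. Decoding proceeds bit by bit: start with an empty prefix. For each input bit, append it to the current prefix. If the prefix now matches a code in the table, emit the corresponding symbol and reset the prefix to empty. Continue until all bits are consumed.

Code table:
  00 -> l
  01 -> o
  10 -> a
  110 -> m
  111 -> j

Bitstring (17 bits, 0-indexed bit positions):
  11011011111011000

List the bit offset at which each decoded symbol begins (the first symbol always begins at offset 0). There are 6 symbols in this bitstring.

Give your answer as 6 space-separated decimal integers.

Answer: 0 3 6 9 12 15

Derivation:
Bit 0: prefix='1' (no match yet)
Bit 1: prefix='11' (no match yet)
Bit 2: prefix='110' -> emit 'm', reset
Bit 3: prefix='1' (no match yet)
Bit 4: prefix='11' (no match yet)
Bit 5: prefix='110' -> emit 'm', reset
Bit 6: prefix='1' (no match yet)
Bit 7: prefix='11' (no match yet)
Bit 8: prefix='111' -> emit 'j', reset
Bit 9: prefix='1' (no match yet)
Bit 10: prefix='11' (no match yet)
Bit 11: prefix='110' -> emit 'm', reset
Bit 12: prefix='1' (no match yet)
Bit 13: prefix='11' (no match yet)
Bit 14: prefix='110' -> emit 'm', reset
Bit 15: prefix='0' (no match yet)
Bit 16: prefix='00' -> emit 'l', reset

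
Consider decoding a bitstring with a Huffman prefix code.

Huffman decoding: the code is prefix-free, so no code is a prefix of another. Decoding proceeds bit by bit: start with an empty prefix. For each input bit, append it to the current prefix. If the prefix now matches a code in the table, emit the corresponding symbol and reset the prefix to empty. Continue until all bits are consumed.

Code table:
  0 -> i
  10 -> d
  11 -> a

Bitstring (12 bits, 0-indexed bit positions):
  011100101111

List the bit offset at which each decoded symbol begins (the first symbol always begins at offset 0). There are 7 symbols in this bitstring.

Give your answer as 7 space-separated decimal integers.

Bit 0: prefix='0' -> emit 'i', reset
Bit 1: prefix='1' (no match yet)
Bit 2: prefix='11' -> emit 'a', reset
Bit 3: prefix='1' (no match yet)
Bit 4: prefix='10' -> emit 'd', reset
Bit 5: prefix='0' -> emit 'i', reset
Bit 6: prefix='1' (no match yet)
Bit 7: prefix='10' -> emit 'd', reset
Bit 8: prefix='1' (no match yet)
Bit 9: prefix='11' -> emit 'a', reset
Bit 10: prefix='1' (no match yet)
Bit 11: prefix='11' -> emit 'a', reset

Answer: 0 1 3 5 6 8 10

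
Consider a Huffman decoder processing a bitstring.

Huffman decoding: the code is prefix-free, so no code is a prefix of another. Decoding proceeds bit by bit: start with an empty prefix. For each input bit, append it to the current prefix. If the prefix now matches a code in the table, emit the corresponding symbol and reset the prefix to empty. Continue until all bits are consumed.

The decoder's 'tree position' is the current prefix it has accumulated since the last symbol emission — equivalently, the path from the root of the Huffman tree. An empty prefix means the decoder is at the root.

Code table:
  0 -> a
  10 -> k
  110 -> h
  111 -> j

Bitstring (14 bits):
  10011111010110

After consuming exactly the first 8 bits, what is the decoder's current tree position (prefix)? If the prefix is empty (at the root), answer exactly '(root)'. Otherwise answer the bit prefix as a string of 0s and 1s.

Bit 0: prefix='1' (no match yet)
Bit 1: prefix='10' -> emit 'k', reset
Bit 2: prefix='0' -> emit 'a', reset
Bit 3: prefix='1' (no match yet)
Bit 4: prefix='11' (no match yet)
Bit 5: prefix='111' -> emit 'j', reset
Bit 6: prefix='1' (no match yet)
Bit 7: prefix='11' (no match yet)

Answer: 11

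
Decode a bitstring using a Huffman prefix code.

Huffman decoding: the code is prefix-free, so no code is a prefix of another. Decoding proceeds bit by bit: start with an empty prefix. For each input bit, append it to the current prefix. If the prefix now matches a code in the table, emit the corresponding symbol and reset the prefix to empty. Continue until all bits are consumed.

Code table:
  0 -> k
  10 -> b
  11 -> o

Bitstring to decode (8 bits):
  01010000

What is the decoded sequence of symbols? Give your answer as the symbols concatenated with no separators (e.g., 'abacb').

Bit 0: prefix='0' -> emit 'k', reset
Bit 1: prefix='1' (no match yet)
Bit 2: prefix='10' -> emit 'b', reset
Bit 3: prefix='1' (no match yet)
Bit 4: prefix='10' -> emit 'b', reset
Bit 5: prefix='0' -> emit 'k', reset
Bit 6: prefix='0' -> emit 'k', reset
Bit 7: prefix='0' -> emit 'k', reset

Answer: kbbkkk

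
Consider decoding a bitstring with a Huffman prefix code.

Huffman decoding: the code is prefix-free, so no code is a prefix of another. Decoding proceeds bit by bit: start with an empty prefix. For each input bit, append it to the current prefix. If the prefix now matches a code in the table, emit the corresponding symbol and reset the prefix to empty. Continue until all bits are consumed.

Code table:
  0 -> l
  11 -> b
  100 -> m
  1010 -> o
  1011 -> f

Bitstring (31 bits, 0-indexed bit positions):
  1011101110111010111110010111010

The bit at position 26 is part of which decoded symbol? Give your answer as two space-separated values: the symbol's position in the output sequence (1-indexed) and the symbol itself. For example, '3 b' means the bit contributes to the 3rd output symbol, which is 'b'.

Answer: 8 f

Derivation:
Bit 0: prefix='1' (no match yet)
Bit 1: prefix='10' (no match yet)
Bit 2: prefix='101' (no match yet)
Bit 3: prefix='1011' -> emit 'f', reset
Bit 4: prefix='1' (no match yet)
Bit 5: prefix='10' (no match yet)
Bit 6: prefix='101' (no match yet)
Bit 7: prefix='1011' -> emit 'f', reset
Bit 8: prefix='1' (no match yet)
Bit 9: prefix='10' (no match yet)
Bit 10: prefix='101' (no match yet)
Bit 11: prefix='1011' -> emit 'f', reset
Bit 12: prefix='1' (no match yet)
Bit 13: prefix='10' (no match yet)
Bit 14: prefix='101' (no match yet)
Bit 15: prefix='1010' -> emit 'o', reset
Bit 16: prefix='1' (no match yet)
Bit 17: prefix='11' -> emit 'b', reset
Bit 18: prefix='1' (no match yet)
Bit 19: prefix='11' -> emit 'b', reset
Bit 20: prefix='1' (no match yet)
Bit 21: prefix='10' (no match yet)
Bit 22: prefix='100' -> emit 'm', reset
Bit 23: prefix='1' (no match yet)
Bit 24: prefix='10' (no match yet)
Bit 25: prefix='101' (no match yet)
Bit 26: prefix='1011' -> emit 'f', reset
Bit 27: prefix='1' (no match yet)
Bit 28: prefix='10' (no match yet)
Bit 29: prefix='101' (no match yet)
Bit 30: prefix='1010' -> emit 'o', reset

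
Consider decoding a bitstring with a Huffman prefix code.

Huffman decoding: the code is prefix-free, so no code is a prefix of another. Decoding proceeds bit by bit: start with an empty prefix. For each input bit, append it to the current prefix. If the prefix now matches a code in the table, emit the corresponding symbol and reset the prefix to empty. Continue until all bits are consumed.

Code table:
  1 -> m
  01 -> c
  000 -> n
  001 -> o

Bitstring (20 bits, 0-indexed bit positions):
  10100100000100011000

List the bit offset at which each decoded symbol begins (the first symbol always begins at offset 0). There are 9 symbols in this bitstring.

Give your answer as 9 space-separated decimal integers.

Answer: 0 1 3 6 9 12 15 16 17

Derivation:
Bit 0: prefix='1' -> emit 'm', reset
Bit 1: prefix='0' (no match yet)
Bit 2: prefix='01' -> emit 'c', reset
Bit 3: prefix='0' (no match yet)
Bit 4: prefix='00' (no match yet)
Bit 5: prefix='001' -> emit 'o', reset
Bit 6: prefix='0' (no match yet)
Bit 7: prefix='00' (no match yet)
Bit 8: prefix='000' -> emit 'n', reset
Bit 9: prefix='0' (no match yet)
Bit 10: prefix='00' (no match yet)
Bit 11: prefix='001' -> emit 'o', reset
Bit 12: prefix='0' (no match yet)
Bit 13: prefix='00' (no match yet)
Bit 14: prefix='000' -> emit 'n', reset
Bit 15: prefix='1' -> emit 'm', reset
Bit 16: prefix='1' -> emit 'm', reset
Bit 17: prefix='0' (no match yet)
Bit 18: prefix='00' (no match yet)
Bit 19: prefix='000' -> emit 'n', reset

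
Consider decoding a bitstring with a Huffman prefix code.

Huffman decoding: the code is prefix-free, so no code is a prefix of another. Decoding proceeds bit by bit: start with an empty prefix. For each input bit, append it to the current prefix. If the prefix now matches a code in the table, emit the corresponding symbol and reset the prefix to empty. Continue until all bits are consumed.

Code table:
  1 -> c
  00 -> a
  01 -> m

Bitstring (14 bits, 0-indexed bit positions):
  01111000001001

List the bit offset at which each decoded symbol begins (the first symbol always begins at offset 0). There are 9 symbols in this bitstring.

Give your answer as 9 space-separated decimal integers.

Answer: 0 2 3 4 5 7 9 11 13

Derivation:
Bit 0: prefix='0' (no match yet)
Bit 1: prefix='01' -> emit 'm', reset
Bit 2: prefix='1' -> emit 'c', reset
Bit 3: prefix='1' -> emit 'c', reset
Bit 4: prefix='1' -> emit 'c', reset
Bit 5: prefix='0' (no match yet)
Bit 6: prefix='00' -> emit 'a', reset
Bit 7: prefix='0' (no match yet)
Bit 8: prefix='00' -> emit 'a', reset
Bit 9: prefix='0' (no match yet)
Bit 10: prefix='01' -> emit 'm', reset
Bit 11: prefix='0' (no match yet)
Bit 12: prefix='00' -> emit 'a', reset
Bit 13: prefix='1' -> emit 'c', reset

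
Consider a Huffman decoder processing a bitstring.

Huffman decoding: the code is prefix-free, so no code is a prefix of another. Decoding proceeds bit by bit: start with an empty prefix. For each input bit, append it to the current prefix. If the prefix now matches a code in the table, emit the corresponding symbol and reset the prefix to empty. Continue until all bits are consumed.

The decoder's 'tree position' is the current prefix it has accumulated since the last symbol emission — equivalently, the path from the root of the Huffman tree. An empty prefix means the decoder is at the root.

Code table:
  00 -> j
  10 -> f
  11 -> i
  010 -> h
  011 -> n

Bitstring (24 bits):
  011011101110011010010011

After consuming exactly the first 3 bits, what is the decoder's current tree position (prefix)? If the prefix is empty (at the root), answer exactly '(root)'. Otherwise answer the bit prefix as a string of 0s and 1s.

Bit 0: prefix='0' (no match yet)
Bit 1: prefix='01' (no match yet)
Bit 2: prefix='011' -> emit 'n', reset

Answer: (root)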